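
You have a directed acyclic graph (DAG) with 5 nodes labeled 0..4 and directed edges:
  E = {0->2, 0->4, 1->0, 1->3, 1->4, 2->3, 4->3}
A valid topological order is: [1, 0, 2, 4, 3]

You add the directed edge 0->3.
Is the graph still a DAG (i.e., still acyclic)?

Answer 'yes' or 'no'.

Given toposort: [1, 0, 2, 4, 3]
Position of 0: index 1; position of 3: index 4
New edge 0->3: forward
Forward edge: respects the existing order. Still a DAG, same toposort still valid.
Still a DAG? yes

Answer: yes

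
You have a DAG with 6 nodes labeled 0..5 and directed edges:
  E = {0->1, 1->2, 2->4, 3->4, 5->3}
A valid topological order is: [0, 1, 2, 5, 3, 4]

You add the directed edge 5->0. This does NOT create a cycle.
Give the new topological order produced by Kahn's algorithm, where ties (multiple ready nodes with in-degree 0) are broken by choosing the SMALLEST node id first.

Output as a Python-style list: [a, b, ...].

Old toposort: [0, 1, 2, 5, 3, 4]
Added edge: 5->0
Position of 5 (3) > position of 0 (0). Must reorder: 5 must now come before 0.
Run Kahn's algorithm (break ties by smallest node id):
  initial in-degrees: [1, 1, 1, 1, 2, 0]
  ready (indeg=0): [5]
  pop 5: indeg[0]->0; indeg[3]->0 | ready=[0, 3] | order so far=[5]
  pop 0: indeg[1]->0 | ready=[1, 3] | order so far=[5, 0]
  pop 1: indeg[2]->0 | ready=[2, 3] | order so far=[5, 0, 1]
  pop 2: indeg[4]->1 | ready=[3] | order so far=[5, 0, 1, 2]
  pop 3: indeg[4]->0 | ready=[4] | order so far=[5, 0, 1, 2, 3]
  pop 4: no out-edges | ready=[] | order so far=[5, 0, 1, 2, 3, 4]
  Result: [5, 0, 1, 2, 3, 4]

Answer: [5, 0, 1, 2, 3, 4]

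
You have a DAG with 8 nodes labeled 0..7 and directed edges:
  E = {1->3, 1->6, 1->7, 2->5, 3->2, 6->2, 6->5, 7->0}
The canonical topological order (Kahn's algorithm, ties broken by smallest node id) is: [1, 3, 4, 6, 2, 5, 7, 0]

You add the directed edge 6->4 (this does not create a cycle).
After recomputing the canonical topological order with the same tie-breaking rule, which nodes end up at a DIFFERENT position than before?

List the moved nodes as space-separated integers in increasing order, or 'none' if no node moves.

Answer: 2 4 6

Derivation:
Old toposort: [1, 3, 4, 6, 2, 5, 7, 0]
Added edge 6->4
Recompute Kahn (smallest-id tiebreak):
  initial in-degrees: [1, 0, 2, 1, 1, 2, 1, 1]
  ready (indeg=0): [1]
  pop 1: indeg[3]->0; indeg[6]->0; indeg[7]->0 | ready=[3, 6, 7] | order so far=[1]
  pop 3: indeg[2]->1 | ready=[6, 7] | order so far=[1, 3]
  pop 6: indeg[2]->0; indeg[4]->0; indeg[5]->1 | ready=[2, 4, 7] | order so far=[1, 3, 6]
  pop 2: indeg[5]->0 | ready=[4, 5, 7] | order so far=[1, 3, 6, 2]
  pop 4: no out-edges | ready=[5, 7] | order so far=[1, 3, 6, 2, 4]
  pop 5: no out-edges | ready=[7] | order so far=[1, 3, 6, 2, 4, 5]
  pop 7: indeg[0]->0 | ready=[0] | order so far=[1, 3, 6, 2, 4, 5, 7]
  pop 0: no out-edges | ready=[] | order so far=[1, 3, 6, 2, 4, 5, 7, 0]
New canonical toposort: [1, 3, 6, 2, 4, 5, 7, 0]
Compare positions:
  Node 0: index 7 -> 7 (same)
  Node 1: index 0 -> 0 (same)
  Node 2: index 4 -> 3 (moved)
  Node 3: index 1 -> 1 (same)
  Node 4: index 2 -> 4 (moved)
  Node 5: index 5 -> 5 (same)
  Node 6: index 3 -> 2 (moved)
  Node 7: index 6 -> 6 (same)
Nodes that changed position: 2 4 6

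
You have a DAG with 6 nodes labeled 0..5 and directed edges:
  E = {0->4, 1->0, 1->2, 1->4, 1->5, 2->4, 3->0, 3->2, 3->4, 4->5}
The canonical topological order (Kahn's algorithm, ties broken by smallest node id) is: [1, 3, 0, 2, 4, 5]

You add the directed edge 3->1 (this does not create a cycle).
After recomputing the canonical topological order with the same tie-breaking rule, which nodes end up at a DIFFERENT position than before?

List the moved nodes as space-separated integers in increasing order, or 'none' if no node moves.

Old toposort: [1, 3, 0, 2, 4, 5]
Added edge 3->1
Recompute Kahn (smallest-id tiebreak):
  initial in-degrees: [2, 1, 2, 0, 4, 2]
  ready (indeg=0): [3]
  pop 3: indeg[0]->1; indeg[1]->0; indeg[2]->1; indeg[4]->3 | ready=[1] | order so far=[3]
  pop 1: indeg[0]->0; indeg[2]->0; indeg[4]->2; indeg[5]->1 | ready=[0, 2] | order so far=[3, 1]
  pop 0: indeg[4]->1 | ready=[2] | order so far=[3, 1, 0]
  pop 2: indeg[4]->0 | ready=[4] | order so far=[3, 1, 0, 2]
  pop 4: indeg[5]->0 | ready=[5] | order so far=[3, 1, 0, 2, 4]
  pop 5: no out-edges | ready=[] | order so far=[3, 1, 0, 2, 4, 5]
New canonical toposort: [3, 1, 0, 2, 4, 5]
Compare positions:
  Node 0: index 2 -> 2 (same)
  Node 1: index 0 -> 1 (moved)
  Node 2: index 3 -> 3 (same)
  Node 3: index 1 -> 0 (moved)
  Node 4: index 4 -> 4 (same)
  Node 5: index 5 -> 5 (same)
Nodes that changed position: 1 3

Answer: 1 3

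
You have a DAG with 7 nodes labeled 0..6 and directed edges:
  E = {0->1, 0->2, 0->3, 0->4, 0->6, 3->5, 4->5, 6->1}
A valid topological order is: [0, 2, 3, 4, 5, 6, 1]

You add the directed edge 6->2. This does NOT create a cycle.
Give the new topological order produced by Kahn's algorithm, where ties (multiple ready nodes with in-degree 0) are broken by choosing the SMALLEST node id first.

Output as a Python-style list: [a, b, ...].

Answer: [0, 3, 4, 5, 6, 1, 2]

Derivation:
Old toposort: [0, 2, 3, 4, 5, 6, 1]
Added edge: 6->2
Position of 6 (5) > position of 2 (1). Must reorder: 6 must now come before 2.
Run Kahn's algorithm (break ties by smallest node id):
  initial in-degrees: [0, 2, 2, 1, 1, 2, 1]
  ready (indeg=0): [0]
  pop 0: indeg[1]->1; indeg[2]->1; indeg[3]->0; indeg[4]->0; indeg[6]->0 | ready=[3, 4, 6] | order so far=[0]
  pop 3: indeg[5]->1 | ready=[4, 6] | order so far=[0, 3]
  pop 4: indeg[5]->0 | ready=[5, 6] | order so far=[0, 3, 4]
  pop 5: no out-edges | ready=[6] | order so far=[0, 3, 4, 5]
  pop 6: indeg[1]->0; indeg[2]->0 | ready=[1, 2] | order so far=[0, 3, 4, 5, 6]
  pop 1: no out-edges | ready=[2] | order so far=[0, 3, 4, 5, 6, 1]
  pop 2: no out-edges | ready=[] | order so far=[0, 3, 4, 5, 6, 1, 2]
  Result: [0, 3, 4, 5, 6, 1, 2]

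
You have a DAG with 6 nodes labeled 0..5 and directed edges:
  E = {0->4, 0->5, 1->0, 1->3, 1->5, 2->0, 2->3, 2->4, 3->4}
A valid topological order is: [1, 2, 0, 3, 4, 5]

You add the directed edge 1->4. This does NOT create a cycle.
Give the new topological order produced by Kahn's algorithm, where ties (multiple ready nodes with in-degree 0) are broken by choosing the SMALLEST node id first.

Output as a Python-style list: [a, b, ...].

Answer: [1, 2, 0, 3, 4, 5]

Derivation:
Old toposort: [1, 2, 0, 3, 4, 5]
Added edge: 1->4
Position of 1 (0) < position of 4 (4). Old order still valid.
Run Kahn's algorithm (break ties by smallest node id):
  initial in-degrees: [2, 0, 0, 2, 4, 2]
  ready (indeg=0): [1, 2]
  pop 1: indeg[0]->1; indeg[3]->1; indeg[4]->3; indeg[5]->1 | ready=[2] | order so far=[1]
  pop 2: indeg[0]->0; indeg[3]->0; indeg[4]->2 | ready=[0, 3] | order so far=[1, 2]
  pop 0: indeg[4]->1; indeg[5]->0 | ready=[3, 5] | order so far=[1, 2, 0]
  pop 3: indeg[4]->0 | ready=[4, 5] | order so far=[1, 2, 0, 3]
  pop 4: no out-edges | ready=[5] | order so far=[1, 2, 0, 3, 4]
  pop 5: no out-edges | ready=[] | order so far=[1, 2, 0, 3, 4, 5]
  Result: [1, 2, 0, 3, 4, 5]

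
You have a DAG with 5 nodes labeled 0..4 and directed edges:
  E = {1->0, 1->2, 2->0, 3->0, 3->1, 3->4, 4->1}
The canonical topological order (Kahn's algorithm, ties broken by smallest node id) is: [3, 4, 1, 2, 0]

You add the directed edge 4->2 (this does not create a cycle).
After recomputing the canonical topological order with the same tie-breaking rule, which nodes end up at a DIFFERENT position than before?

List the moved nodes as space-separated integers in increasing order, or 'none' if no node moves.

Answer: none

Derivation:
Old toposort: [3, 4, 1, 2, 0]
Added edge 4->2
Recompute Kahn (smallest-id tiebreak):
  initial in-degrees: [3, 2, 2, 0, 1]
  ready (indeg=0): [3]
  pop 3: indeg[0]->2; indeg[1]->1; indeg[4]->0 | ready=[4] | order so far=[3]
  pop 4: indeg[1]->0; indeg[2]->1 | ready=[1] | order so far=[3, 4]
  pop 1: indeg[0]->1; indeg[2]->0 | ready=[2] | order so far=[3, 4, 1]
  pop 2: indeg[0]->0 | ready=[0] | order so far=[3, 4, 1, 2]
  pop 0: no out-edges | ready=[] | order so far=[3, 4, 1, 2, 0]
New canonical toposort: [3, 4, 1, 2, 0]
Compare positions:
  Node 0: index 4 -> 4 (same)
  Node 1: index 2 -> 2 (same)
  Node 2: index 3 -> 3 (same)
  Node 3: index 0 -> 0 (same)
  Node 4: index 1 -> 1 (same)
Nodes that changed position: none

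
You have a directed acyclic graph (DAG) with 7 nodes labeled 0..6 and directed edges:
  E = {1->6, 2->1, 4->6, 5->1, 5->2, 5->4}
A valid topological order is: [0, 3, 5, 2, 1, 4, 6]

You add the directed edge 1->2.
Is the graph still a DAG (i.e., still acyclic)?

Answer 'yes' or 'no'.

Given toposort: [0, 3, 5, 2, 1, 4, 6]
Position of 1: index 4; position of 2: index 3
New edge 1->2: backward (u after v in old order)
Backward edge: old toposort is now invalid. Check if this creates a cycle.
Does 2 already reach 1? Reachable from 2: [1, 2, 6]. YES -> cycle!
Still a DAG? no

Answer: no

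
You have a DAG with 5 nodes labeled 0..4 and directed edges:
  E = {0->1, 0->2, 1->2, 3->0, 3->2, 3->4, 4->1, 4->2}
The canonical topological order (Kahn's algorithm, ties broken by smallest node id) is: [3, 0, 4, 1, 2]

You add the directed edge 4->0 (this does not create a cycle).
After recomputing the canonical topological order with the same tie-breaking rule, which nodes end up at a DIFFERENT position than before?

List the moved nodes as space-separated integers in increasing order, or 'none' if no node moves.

Answer: 0 4

Derivation:
Old toposort: [3, 0, 4, 1, 2]
Added edge 4->0
Recompute Kahn (smallest-id tiebreak):
  initial in-degrees: [2, 2, 4, 0, 1]
  ready (indeg=0): [3]
  pop 3: indeg[0]->1; indeg[2]->3; indeg[4]->0 | ready=[4] | order so far=[3]
  pop 4: indeg[0]->0; indeg[1]->1; indeg[2]->2 | ready=[0] | order so far=[3, 4]
  pop 0: indeg[1]->0; indeg[2]->1 | ready=[1] | order so far=[3, 4, 0]
  pop 1: indeg[2]->0 | ready=[2] | order so far=[3, 4, 0, 1]
  pop 2: no out-edges | ready=[] | order so far=[3, 4, 0, 1, 2]
New canonical toposort: [3, 4, 0, 1, 2]
Compare positions:
  Node 0: index 1 -> 2 (moved)
  Node 1: index 3 -> 3 (same)
  Node 2: index 4 -> 4 (same)
  Node 3: index 0 -> 0 (same)
  Node 4: index 2 -> 1 (moved)
Nodes that changed position: 0 4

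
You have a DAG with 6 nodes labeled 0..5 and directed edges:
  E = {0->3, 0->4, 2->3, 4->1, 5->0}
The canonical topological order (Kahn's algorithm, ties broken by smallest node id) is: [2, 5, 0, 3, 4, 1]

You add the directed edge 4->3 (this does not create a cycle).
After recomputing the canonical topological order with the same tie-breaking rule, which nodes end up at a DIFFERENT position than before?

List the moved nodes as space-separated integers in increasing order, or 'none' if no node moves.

Answer: 1 3 4

Derivation:
Old toposort: [2, 5, 0, 3, 4, 1]
Added edge 4->3
Recompute Kahn (smallest-id tiebreak):
  initial in-degrees: [1, 1, 0, 3, 1, 0]
  ready (indeg=0): [2, 5]
  pop 2: indeg[3]->2 | ready=[5] | order so far=[2]
  pop 5: indeg[0]->0 | ready=[0] | order so far=[2, 5]
  pop 0: indeg[3]->1; indeg[4]->0 | ready=[4] | order so far=[2, 5, 0]
  pop 4: indeg[1]->0; indeg[3]->0 | ready=[1, 3] | order so far=[2, 5, 0, 4]
  pop 1: no out-edges | ready=[3] | order so far=[2, 5, 0, 4, 1]
  pop 3: no out-edges | ready=[] | order so far=[2, 5, 0, 4, 1, 3]
New canonical toposort: [2, 5, 0, 4, 1, 3]
Compare positions:
  Node 0: index 2 -> 2 (same)
  Node 1: index 5 -> 4 (moved)
  Node 2: index 0 -> 0 (same)
  Node 3: index 3 -> 5 (moved)
  Node 4: index 4 -> 3 (moved)
  Node 5: index 1 -> 1 (same)
Nodes that changed position: 1 3 4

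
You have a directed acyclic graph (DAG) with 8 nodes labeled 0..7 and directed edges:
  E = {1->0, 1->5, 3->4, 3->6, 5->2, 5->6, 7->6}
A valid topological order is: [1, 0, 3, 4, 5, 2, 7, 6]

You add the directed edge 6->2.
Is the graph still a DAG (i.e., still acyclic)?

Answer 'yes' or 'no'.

Answer: yes

Derivation:
Given toposort: [1, 0, 3, 4, 5, 2, 7, 6]
Position of 6: index 7; position of 2: index 5
New edge 6->2: backward (u after v in old order)
Backward edge: old toposort is now invalid. Check if this creates a cycle.
Does 2 already reach 6? Reachable from 2: [2]. NO -> still a DAG (reorder needed).
Still a DAG? yes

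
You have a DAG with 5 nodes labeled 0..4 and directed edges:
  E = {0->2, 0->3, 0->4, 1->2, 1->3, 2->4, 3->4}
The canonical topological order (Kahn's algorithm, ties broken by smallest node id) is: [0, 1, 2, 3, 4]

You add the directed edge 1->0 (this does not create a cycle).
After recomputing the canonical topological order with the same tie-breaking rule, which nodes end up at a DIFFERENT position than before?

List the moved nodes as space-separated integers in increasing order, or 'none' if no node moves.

Old toposort: [0, 1, 2, 3, 4]
Added edge 1->0
Recompute Kahn (smallest-id tiebreak):
  initial in-degrees: [1, 0, 2, 2, 3]
  ready (indeg=0): [1]
  pop 1: indeg[0]->0; indeg[2]->1; indeg[3]->1 | ready=[0] | order so far=[1]
  pop 0: indeg[2]->0; indeg[3]->0; indeg[4]->2 | ready=[2, 3] | order so far=[1, 0]
  pop 2: indeg[4]->1 | ready=[3] | order so far=[1, 0, 2]
  pop 3: indeg[4]->0 | ready=[4] | order so far=[1, 0, 2, 3]
  pop 4: no out-edges | ready=[] | order so far=[1, 0, 2, 3, 4]
New canonical toposort: [1, 0, 2, 3, 4]
Compare positions:
  Node 0: index 0 -> 1 (moved)
  Node 1: index 1 -> 0 (moved)
  Node 2: index 2 -> 2 (same)
  Node 3: index 3 -> 3 (same)
  Node 4: index 4 -> 4 (same)
Nodes that changed position: 0 1

Answer: 0 1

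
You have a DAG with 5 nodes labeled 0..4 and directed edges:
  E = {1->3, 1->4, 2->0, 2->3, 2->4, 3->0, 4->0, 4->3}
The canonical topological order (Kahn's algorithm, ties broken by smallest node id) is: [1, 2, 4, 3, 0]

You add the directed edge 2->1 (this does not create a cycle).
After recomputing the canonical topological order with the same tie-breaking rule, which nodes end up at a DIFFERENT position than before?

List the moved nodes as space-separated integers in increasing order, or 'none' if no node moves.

Answer: 1 2

Derivation:
Old toposort: [1, 2, 4, 3, 0]
Added edge 2->1
Recompute Kahn (smallest-id tiebreak):
  initial in-degrees: [3, 1, 0, 3, 2]
  ready (indeg=0): [2]
  pop 2: indeg[0]->2; indeg[1]->0; indeg[3]->2; indeg[4]->1 | ready=[1] | order so far=[2]
  pop 1: indeg[3]->1; indeg[4]->0 | ready=[4] | order so far=[2, 1]
  pop 4: indeg[0]->1; indeg[3]->0 | ready=[3] | order so far=[2, 1, 4]
  pop 3: indeg[0]->0 | ready=[0] | order so far=[2, 1, 4, 3]
  pop 0: no out-edges | ready=[] | order so far=[2, 1, 4, 3, 0]
New canonical toposort: [2, 1, 4, 3, 0]
Compare positions:
  Node 0: index 4 -> 4 (same)
  Node 1: index 0 -> 1 (moved)
  Node 2: index 1 -> 0 (moved)
  Node 3: index 3 -> 3 (same)
  Node 4: index 2 -> 2 (same)
Nodes that changed position: 1 2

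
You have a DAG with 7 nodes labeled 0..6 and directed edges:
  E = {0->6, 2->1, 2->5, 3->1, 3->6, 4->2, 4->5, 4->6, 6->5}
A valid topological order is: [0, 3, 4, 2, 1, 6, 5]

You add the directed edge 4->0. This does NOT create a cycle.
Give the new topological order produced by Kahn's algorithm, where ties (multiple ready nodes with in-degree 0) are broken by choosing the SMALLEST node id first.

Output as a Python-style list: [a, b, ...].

Answer: [3, 4, 0, 2, 1, 6, 5]

Derivation:
Old toposort: [0, 3, 4, 2, 1, 6, 5]
Added edge: 4->0
Position of 4 (2) > position of 0 (0). Must reorder: 4 must now come before 0.
Run Kahn's algorithm (break ties by smallest node id):
  initial in-degrees: [1, 2, 1, 0, 0, 3, 3]
  ready (indeg=0): [3, 4]
  pop 3: indeg[1]->1; indeg[6]->2 | ready=[4] | order so far=[3]
  pop 4: indeg[0]->0; indeg[2]->0; indeg[5]->2; indeg[6]->1 | ready=[0, 2] | order so far=[3, 4]
  pop 0: indeg[6]->0 | ready=[2, 6] | order so far=[3, 4, 0]
  pop 2: indeg[1]->0; indeg[5]->1 | ready=[1, 6] | order so far=[3, 4, 0, 2]
  pop 1: no out-edges | ready=[6] | order so far=[3, 4, 0, 2, 1]
  pop 6: indeg[5]->0 | ready=[5] | order so far=[3, 4, 0, 2, 1, 6]
  pop 5: no out-edges | ready=[] | order so far=[3, 4, 0, 2, 1, 6, 5]
  Result: [3, 4, 0, 2, 1, 6, 5]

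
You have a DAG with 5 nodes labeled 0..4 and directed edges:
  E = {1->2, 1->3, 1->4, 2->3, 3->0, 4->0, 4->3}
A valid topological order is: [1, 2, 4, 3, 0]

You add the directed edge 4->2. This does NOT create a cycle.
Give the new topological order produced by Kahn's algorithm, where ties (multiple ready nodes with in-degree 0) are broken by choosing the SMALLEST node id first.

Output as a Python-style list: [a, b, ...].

Old toposort: [1, 2, 4, 3, 0]
Added edge: 4->2
Position of 4 (2) > position of 2 (1). Must reorder: 4 must now come before 2.
Run Kahn's algorithm (break ties by smallest node id):
  initial in-degrees: [2, 0, 2, 3, 1]
  ready (indeg=0): [1]
  pop 1: indeg[2]->1; indeg[3]->2; indeg[4]->0 | ready=[4] | order so far=[1]
  pop 4: indeg[0]->1; indeg[2]->0; indeg[3]->1 | ready=[2] | order so far=[1, 4]
  pop 2: indeg[3]->0 | ready=[3] | order so far=[1, 4, 2]
  pop 3: indeg[0]->0 | ready=[0] | order so far=[1, 4, 2, 3]
  pop 0: no out-edges | ready=[] | order so far=[1, 4, 2, 3, 0]
  Result: [1, 4, 2, 3, 0]

Answer: [1, 4, 2, 3, 0]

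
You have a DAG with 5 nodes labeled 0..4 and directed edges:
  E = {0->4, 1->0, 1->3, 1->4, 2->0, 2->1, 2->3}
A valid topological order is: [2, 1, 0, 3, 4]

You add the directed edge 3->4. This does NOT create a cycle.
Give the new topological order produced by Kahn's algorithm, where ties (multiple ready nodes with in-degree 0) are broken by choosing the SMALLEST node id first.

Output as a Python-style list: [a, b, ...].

Answer: [2, 1, 0, 3, 4]

Derivation:
Old toposort: [2, 1, 0, 3, 4]
Added edge: 3->4
Position of 3 (3) < position of 4 (4). Old order still valid.
Run Kahn's algorithm (break ties by smallest node id):
  initial in-degrees: [2, 1, 0, 2, 3]
  ready (indeg=0): [2]
  pop 2: indeg[0]->1; indeg[1]->0; indeg[3]->1 | ready=[1] | order so far=[2]
  pop 1: indeg[0]->0; indeg[3]->0; indeg[4]->2 | ready=[0, 3] | order so far=[2, 1]
  pop 0: indeg[4]->1 | ready=[3] | order so far=[2, 1, 0]
  pop 3: indeg[4]->0 | ready=[4] | order so far=[2, 1, 0, 3]
  pop 4: no out-edges | ready=[] | order so far=[2, 1, 0, 3, 4]
  Result: [2, 1, 0, 3, 4]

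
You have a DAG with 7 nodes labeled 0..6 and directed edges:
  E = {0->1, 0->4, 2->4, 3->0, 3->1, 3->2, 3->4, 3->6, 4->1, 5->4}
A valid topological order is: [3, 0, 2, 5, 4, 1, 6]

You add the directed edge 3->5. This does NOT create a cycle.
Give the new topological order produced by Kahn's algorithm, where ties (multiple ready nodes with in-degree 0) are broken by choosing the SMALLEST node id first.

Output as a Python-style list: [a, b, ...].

Old toposort: [3, 0, 2, 5, 4, 1, 6]
Added edge: 3->5
Position of 3 (0) < position of 5 (3). Old order still valid.
Run Kahn's algorithm (break ties by smallest node id):
  initial in-degrees: [1, 3, 1, 0, 4, 1, 1]
  ready (indeg=0): [3]
  pop 3: indeg[0]->0; indeg[1]->2; indeg[2]->0; indeg[4]->3; indeg[5]->0; indeg[6]->0 | ready=[0, 2, 5, 6] | order so far=[3]
  pop 0: indeg[1]->1; indeg[4]->2 | ready=[2, 5, 6] | order so far=[3, 0]
  pop 2: indeg[4]->1 | ready=[5, 6] | order so far=[3, 0, 2]
  pop 5: indeg[4]->0 | ready=[4, 6] | order so far=[3, 0, 2, 5]
  pop 4: indeg[1]->0 | ready=[1, 6] | order so far=[3, 0, 2, 5, 4]
  pop 1: no out-edges | ready=[6] | order so far=[3, 0, 2, 5, 4, 1]
  pop 6: no out-edges | ready=[] | order so far=[3, 0, 2, 5, 4, 1, 6]
  Result: [3, 0, 2, 5, 4, 1, 6]

Answer: [3, 0, 2, 5, 4, 1, 6]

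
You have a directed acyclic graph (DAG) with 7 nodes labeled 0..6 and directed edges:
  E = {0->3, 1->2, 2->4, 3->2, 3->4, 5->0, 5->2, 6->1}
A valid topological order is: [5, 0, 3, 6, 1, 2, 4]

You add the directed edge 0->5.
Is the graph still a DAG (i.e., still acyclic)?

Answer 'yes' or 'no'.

Answer: no

Derivation:
Given toposort: [5, 0, 3, 6, 1, 2, 4]
Position of 0: index 1; position of 5: index 0
New edge 0->5: backward (u after v in old order)
Backward edge: old toposort is now invalid. Check if this creates a cycle.
Does 5 already reach 0? Reachable from 5: [0, 2, 3, 4, 5]. YES -> cycle!
Still a DAG? no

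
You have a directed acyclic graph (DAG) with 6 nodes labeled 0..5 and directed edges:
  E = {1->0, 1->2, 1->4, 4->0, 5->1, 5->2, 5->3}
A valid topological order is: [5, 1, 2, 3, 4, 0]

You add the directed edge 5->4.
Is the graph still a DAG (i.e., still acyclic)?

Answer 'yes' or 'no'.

Answer: yes

Derivation:
Given toposort: [5, 1, 2, 3, 4, 0]
Position of 5: index 0; position of 4: index 4
New edge 5->4: forward
Forward edge: respects the existing order. Still a DAG, same toposort still valid.
Still a DAG? yes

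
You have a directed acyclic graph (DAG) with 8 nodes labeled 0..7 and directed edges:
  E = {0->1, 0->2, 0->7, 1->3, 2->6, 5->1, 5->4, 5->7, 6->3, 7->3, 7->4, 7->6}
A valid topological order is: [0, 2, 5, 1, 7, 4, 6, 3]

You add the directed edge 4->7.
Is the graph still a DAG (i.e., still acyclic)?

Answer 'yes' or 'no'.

Answer: no

Derivation:
Given toposort: [0, 2, 5, 1, 7, 4, 6, 3]
Position of 4: index 5; position of 7: index 4
New edge 4->7: backward (u after v in old order)
Backward edge: old toposort is now invalid. Check if this creates a cycle.
Does 7 already reach 4? Reachable from 7: [3, 4, 6, 7]. YES -> cycle!
Still a DAG? no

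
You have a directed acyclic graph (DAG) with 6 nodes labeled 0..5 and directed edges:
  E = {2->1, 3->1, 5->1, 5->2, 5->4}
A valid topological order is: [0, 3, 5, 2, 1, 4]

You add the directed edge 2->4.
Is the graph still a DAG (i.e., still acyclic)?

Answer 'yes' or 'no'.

Given toposort: [0, 3, 5, 2, 1, 4]
Position of 2: index 3; position of 4: index 5
New edge 2->4: forward
Forward edge: respects the existing order. Still a DAG, same toposort still valid.
Still a DAG? yes

Answer: yes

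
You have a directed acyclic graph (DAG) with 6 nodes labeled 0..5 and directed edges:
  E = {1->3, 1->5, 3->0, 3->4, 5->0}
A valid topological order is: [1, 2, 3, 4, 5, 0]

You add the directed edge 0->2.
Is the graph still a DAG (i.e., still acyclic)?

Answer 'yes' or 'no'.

Given toposort: [1, 2, 3, 4, 5, 0]
Position of 0: index 5; position of 2: index 1
New edge 0->2: backward (u after v in old order)
Backward edge: old toposort is now invalid. Check if this creates a cycle.
Does 2 already reach 0? Reachable from 2: [2]. NO -> still a DAG (reorder needed).
Still a DAG? yes

Answer: yes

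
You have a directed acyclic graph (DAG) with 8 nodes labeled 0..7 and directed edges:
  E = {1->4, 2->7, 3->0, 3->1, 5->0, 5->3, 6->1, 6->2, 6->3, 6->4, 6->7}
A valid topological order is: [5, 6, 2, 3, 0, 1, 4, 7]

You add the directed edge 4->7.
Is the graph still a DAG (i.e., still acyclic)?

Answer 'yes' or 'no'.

Answer: yes

Derivation:
Given toposort: [5, 6, 2, 3, 0, 1, 4, 7]
Position of 4: index 6; position of 7: index 7
New edge 4->7: forward
Forward edge: respects the existing order. Still a DAG, same toposort still valid.
Still a DAG? yes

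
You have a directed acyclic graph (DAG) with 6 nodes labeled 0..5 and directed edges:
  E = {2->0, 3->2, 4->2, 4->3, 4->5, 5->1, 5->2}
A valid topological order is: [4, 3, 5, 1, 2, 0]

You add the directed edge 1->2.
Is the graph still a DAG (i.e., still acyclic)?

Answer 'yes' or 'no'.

Given toposort: [4, 3, 5, 1, 2, 0]
Position of 1: index 3; position of 2: index 4
New edge 1->2: forward
Forward edge: respects the existing order. Still a DAG, same toposort still valid.
Still a DAG? yes

Answer: yes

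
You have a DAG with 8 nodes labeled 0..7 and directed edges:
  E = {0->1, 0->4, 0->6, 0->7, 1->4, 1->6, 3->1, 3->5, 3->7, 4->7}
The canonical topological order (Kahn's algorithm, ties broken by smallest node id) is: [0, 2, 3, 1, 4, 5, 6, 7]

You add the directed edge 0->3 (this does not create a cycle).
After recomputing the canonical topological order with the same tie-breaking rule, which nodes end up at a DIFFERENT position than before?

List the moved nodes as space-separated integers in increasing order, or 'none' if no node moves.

Answer: none

Derivation:
Old toposort: [0, 2, 3, 1, 4, 5, 6, 7]
Added edge 0->3
Recompute Kahn (smallest-id tiebreak):
  initial in-degrees: [0, 2, 0, 1, 2, 1, 2, 3]
  ready (indeg=0): [0, 2]
  pop 0: indeg[1]->1; indeg[3]->0; indeg[4]->1; indeg[6]->1; indeg[7]->2 | ready=[2, 3] | order so far=[0]
  pop 2: no out-edges | ready=[3] | order so far=[0, 2]
  pop 3: indeg[1]->0; indeg[5]->0; indeg[7]->1 | ready=[1, 5] | order so far=[0, 2, 3]
  pop 1: indeg[4]->0; indeg[6]->0 | ready=[4, 5, 6] | order so far=[0, 2, 3, 1]
  pop 4: indeg[7]->0 | ready=[5, 6, 7] | order so far=[0, 2, 3, 1, 4]
  pop 5: no out-edges | ready=[6, 7] | order so far=[0, 2, 3, 1, 4, 5]
  pop 6: no out-edges | ready=[7] | order so far=[0, 2, 3, 1, 4, 5, 6]
  pop 7: no out-edges | ready=[] | order so far=[0, 2, 3, 1, 4, 5, 6, 7]
New canonical toposort: [0, 2, 3, 1, 4, 5, 6, 7]
Compare positions:
  Node 0: index 0 -> 0 (same)
  Node 1: index 3 -> 3 (same)
  Node 2: index 1 -> 1 (same)
  Node 3: index 2 -> 2 (same)
  Node 4: index 4 -> 4 (same)
  Node 5: index 5 -> 5 (same)
  Node 6: index 6 -> 6 (same)
  Node 7: index 7 -> 7 (same)
Nodes that changed position: none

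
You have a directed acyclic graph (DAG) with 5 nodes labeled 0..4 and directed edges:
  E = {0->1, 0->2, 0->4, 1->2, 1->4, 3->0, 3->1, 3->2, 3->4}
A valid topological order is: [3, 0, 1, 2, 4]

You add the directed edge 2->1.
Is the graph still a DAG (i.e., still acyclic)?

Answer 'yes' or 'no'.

Given toposort: [3, 0, 1, 2, 4]
Position of 2: index 3; position of 1: index 2
New edge 2->1: backward (u after v in old order)
Backward edge: old toposort is now invalid. Check if this creates a cycle.
Does 1 already reach 2? Reachable from 1: [1, 2, 4]. YES -> cycle!
Still a DAG? no

Answer: no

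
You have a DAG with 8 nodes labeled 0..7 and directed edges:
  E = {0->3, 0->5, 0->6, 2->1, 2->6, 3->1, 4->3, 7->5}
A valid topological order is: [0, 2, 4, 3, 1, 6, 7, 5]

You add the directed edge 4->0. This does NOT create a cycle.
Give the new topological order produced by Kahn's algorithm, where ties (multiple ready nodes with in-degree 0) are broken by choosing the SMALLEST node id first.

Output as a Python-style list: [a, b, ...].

Old toposort: [0, 2, 4, 3, 1, 6, 7, 5]
Added edge: 4->0
Position of 4 (2) > position of 0 (0). Must reorder: 4 must now come before 0.
Run Kahn's algorithm (break ties by smallest node id):
  initial in-degrees: [1, 2, 0, 2, 0, 2, 2, 0]
  ready (indeg=0): [2, 4, 7]
  pop 2: indeg[1]->1; indeg[6]->1 | ready=[4, 7] | order so far=[2]
  pop 4: indeg[0]->0; indeg[3]->1 | ready=[0, 7] | order so far=[2, 4]
  pop 0: indeg[3]->0; indeg[5]->1; indeg[6]->0 | ready=[3, 6, 7] | order so far=[2, 4, 0]
  pop 3: indeg[1]->0 | ready=[1, 6, 7] | order so far=[2, 4, 0, 3]
  pop 1: no out-edges | ready=[6, 7] | order so far=[2, 4, 0, 3, 1]
  pop 6: no out-edges | ready=[7] | order so far=[2, 4, 0, 3, 1, 6]
  pop 7: indeg[5]->0 | ready=[5] | order so far=[2, 4, 0, 3, 1, 6, 7]
  pop 5: no out-edges | ready=[] | order so far=[2, 4, 0, 3, 1, 6, 7, 5]
  Result: [2, 4, 0, 3, 1, 6, 7, 5]

Answer: [2, 4, 0, 3, 1, 6, 7, 5]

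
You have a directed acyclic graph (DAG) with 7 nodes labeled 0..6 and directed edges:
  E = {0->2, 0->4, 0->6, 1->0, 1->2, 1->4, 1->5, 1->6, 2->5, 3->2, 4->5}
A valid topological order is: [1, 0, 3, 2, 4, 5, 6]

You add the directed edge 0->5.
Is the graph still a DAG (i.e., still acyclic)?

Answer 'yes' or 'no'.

Given toposort: [1, 0, 3, 2, 4, 5, 6]
Position of 0: index 1; position of 5: index 5
New edge 0->5: forward
Forward edge: respects the existing order. Still a DAG, same toposort still valid.
Still a DAG? yes

Answer: yes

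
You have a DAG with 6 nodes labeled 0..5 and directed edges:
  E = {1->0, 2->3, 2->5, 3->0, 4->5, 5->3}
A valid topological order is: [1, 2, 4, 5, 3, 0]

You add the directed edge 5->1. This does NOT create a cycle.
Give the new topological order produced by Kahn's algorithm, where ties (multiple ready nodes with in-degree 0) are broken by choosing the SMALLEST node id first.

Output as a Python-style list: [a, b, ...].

Answer: [2, 4, 5, 1, 3, 0]

Derivation:
Old toposort: [1, 2, 4, 5, 3, 0]
Added edge: 5->1
Position of 5 (3) > position of 1 (0). Must reorder: 5 must now come before 1.
Run Kahn's algorithm (break ties by smallest node id):
  initial in-degrees: [2, 1, 0, 2, 0, 2]
  ready (indeg=0): [2, 4]
  pop 2: indeg[3]->1; indeg[5]->1 | ready=[4] | order so far=[2]
  pop 4: indeg[5]->0 | ready=[5] | order so far=[2, 4]
  pop 5: indeg[1]->0; indeg[3]->0 | ready=[1, 3] | order so far=[2, 4, 5]
  pop 1: indeg[0]->1 | ready=[3] | order so far=[2, 4, 5, 1]
  pop 3: indeg[0]->0 | ready=[0] | order so far=[2, 4, 5, 1, 3]
  pop 0: no out-edges | ready=[] | order so far=[2, 4, 5, 1, 3, 0]
  Result: [2, 4, 5, 1, 3, 0]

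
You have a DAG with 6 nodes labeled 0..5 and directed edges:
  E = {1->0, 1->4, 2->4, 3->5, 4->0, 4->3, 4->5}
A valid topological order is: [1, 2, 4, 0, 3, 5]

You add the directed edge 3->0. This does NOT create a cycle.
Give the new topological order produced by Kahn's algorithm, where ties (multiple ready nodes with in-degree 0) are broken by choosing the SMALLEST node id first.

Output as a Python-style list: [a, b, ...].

Old toposort: [1, 2, 4, 0, 3, 5]
Added edge: 3->0
Position of 3 (4) > position of 0 (3). Must reorder: 3 must now come before 0.
Run Kahn's algorithm (break ties by smallest node id):
  initial in-degrees: [3, 0, 0, 1, 2, 2]
  ready (indeg=0): [1, 2]
  pop 1: indeg[0]->2; indeg[4]->1 | ready=[2] | order so far=[1]
  pop 2: indeg[4]->0 | ready=[4] | order so far=[1, 2]
  pop 4: indeg[0]->1; indeg[3]->0; indeg[5]->1 | ready=[3] | order so far=[1, 2, 4]
  pop 3: indeg[0]->0; indeg[5]->0 | ready=[0, 5] | order so far=[1, 2, 4, 3]
  pop 0: no out-edges | ready=[5] | order so far=[1, 2, 4, 3, 0]
  pop 5: no out-edges | ready=[] | order so far=[1, 2, 4, 3, 0, 5]
  Result: [1, 2, 4, 3, 0, 5]

Answer: [1, 2, 4, 3, 0, 5]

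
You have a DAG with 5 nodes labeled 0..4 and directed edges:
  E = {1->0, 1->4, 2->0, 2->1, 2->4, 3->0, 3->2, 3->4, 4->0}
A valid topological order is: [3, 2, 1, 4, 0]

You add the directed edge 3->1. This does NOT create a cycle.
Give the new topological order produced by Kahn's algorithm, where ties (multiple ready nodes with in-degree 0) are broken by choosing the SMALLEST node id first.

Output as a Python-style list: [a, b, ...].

Answer: [3, 2, 1, 4, 0]

Derivation:
Old toposort: [3, 2, 1, 4, 0]
Added edge: 3->1
Position of 3 (0) < position of 1 (2). Old order still valid.
Run Kahn's algorithm (break ties by smallest node id):
  initial in-degrees: [4, 2, 1, 0, 3]
  ready (indeg=0): [3]
  pop 3: indeg[0]->3; indeg[1]->1; indeg[2]->0; indeg[4]->2 | ready=[2] | order so far=[3]
  pop 2: indeg[0]->2; indeg[1]->0; indeg[4]->1 | ready=[1] | order so far=[3, 2]
  pop 1: indeg[0]->1; indeg[4]->0 | ready=[4] | order so far=[3, 2, 1]
  pop 4: indeg[0]->0 | ready=[0] | order so far=[3, 2, 1, 4]
  pop 0: no out-edges | ready=[] | order so far=[3, 2, 1, 4, 0]
  Result: [3, 2, 1, 4, 0]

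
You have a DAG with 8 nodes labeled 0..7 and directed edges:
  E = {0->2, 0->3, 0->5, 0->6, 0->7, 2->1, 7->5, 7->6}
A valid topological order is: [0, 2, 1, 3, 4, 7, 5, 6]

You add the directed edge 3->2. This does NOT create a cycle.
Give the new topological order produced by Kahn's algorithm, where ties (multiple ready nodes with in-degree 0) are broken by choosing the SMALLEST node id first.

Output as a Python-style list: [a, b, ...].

Old toposort: [0, 2, 1, 3, 4, 7, 5, 6]
Added edge: 3->2
Position of 3 (3) > position of 2 (1). Must reorder: 3 must now come before 2.
Run Kahn's algorithm (break ties by smallest node id):
  initial in-degrees: [0, 1, 2, 1, 0, 2, 2, 1]
  ready (indeg=0): [0, 4]
  pop 0: indeg[2]->1; indeg[3]->0; indeg[5]->1; indeg[6]->1; indeg[7]->0 | ready=[3, 4, 7] | order so far=[0]
  pop 3: indeg[2]->0 | ready=[2, 4, 7] | order so far=[0, 3]
  pop 2: indeg[1]->0 | ready=[1, 4, 7] | order so far=[0, 3, 2]
  pop 1: no out-edges | ready=[4, 7] | order so far=[0, 3, 2, 1]
  pop 4: no out-edges | ready=[7] | order so far=[0, 3, 2, 1, 4]
  pop 7: indeg[5]->0; indeg[6]->0 | ready=[5, 6] | order so far=[0, 3, 2, 1, 4, 7]
  pop 5: no out-edges | ready=[6] | order so far=[0, 3, 2, 1, 4, 7, 5]
  pop 6: no out-edges | ready=[] | order so far=[0, 3, 2, 1, 4, 7, 5, 6]
  Result: [0, 3, 2, 1, 4, 7, 5, 6]

Answer: [0, 3, 2, 1, 4, 7, 5, 6]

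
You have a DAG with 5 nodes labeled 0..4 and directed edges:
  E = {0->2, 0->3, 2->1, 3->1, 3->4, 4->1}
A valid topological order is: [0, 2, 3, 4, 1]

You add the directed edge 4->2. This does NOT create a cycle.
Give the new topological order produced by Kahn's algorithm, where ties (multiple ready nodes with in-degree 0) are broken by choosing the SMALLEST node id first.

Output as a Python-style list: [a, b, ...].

Answer: [0, 3, 4, 2, 1]

Derivation:
Old toposort: [0, 2, 3, 4, 1]
Added edge: 4->2
Position of 4 (3) > position of 2 (1). Must reorder: 4 must now come before 2.
Run Kahn's algorithm (break ties by smallest node id):
  initial in-degrees: [0, 3, 2, 1, 1]
  ready (indeg=0): [0]
  pop 0: indeg[2]->1; indeg[3]->0 | ready=[3] | order so far=[0]
  pop 3: indeg[1]->2; indeg[4]->0 | ready=[4] | order so far=[0, 3]
  pop 4: indeg[1]->1; indeg[2]->0 | ready=[2] | order so far=[0, 3, 4]
  pop 2: indeg[1]->0 | ready=[1] | order so far=[0, 3, 4, 2]
  pop 1: no out-edges | ready=[] | order so far=[0, 3, 4, 2, 1]
  Result: [0, 3, 4, 2, 1]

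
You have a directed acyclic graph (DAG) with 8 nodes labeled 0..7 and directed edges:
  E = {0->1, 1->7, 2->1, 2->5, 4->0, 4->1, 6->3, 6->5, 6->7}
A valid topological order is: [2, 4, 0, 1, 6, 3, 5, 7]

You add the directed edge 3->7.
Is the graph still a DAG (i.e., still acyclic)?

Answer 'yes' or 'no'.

Answer: yes

Derivation:
Given toposort: [2, 4, 0, 1, 6, 3, 5, 7]
Position of 3: index 5; position of 7: index 7
New edge 3->7: forward
Forward edge: respects the existing order. Still a DAG, same toposort still valid.
Still a DAG? yes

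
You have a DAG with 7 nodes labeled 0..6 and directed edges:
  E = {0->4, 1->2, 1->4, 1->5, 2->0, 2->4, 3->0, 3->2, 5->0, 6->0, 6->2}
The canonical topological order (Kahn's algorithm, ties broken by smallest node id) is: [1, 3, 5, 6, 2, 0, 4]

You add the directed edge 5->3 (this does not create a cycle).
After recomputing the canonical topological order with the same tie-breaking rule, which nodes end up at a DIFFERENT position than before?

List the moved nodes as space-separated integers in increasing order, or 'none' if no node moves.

Answer: 3 5

Derivation:
Old toposort: [1, 3, 5, 6, 2, 0, 4]
Added edge 5->3
Recompute Kahn (smallest-id tiebreak):
  initial in-degrees: [4, 0, 3, 1, 3, 1, 0]
  ready (indeg=0): [1, 6]
  pop 1: indeg[2]->2; indeg[4]->2; indeg[5]->0 | ready=[5, 6] | order so far=[1]
  pop 5: indeg[0]->3; indeg[3]->0 | ready=[3, 6] | order so far=[1, 5]
  pop 3: indeg[0]->2; indeg[2]->1 | ready=[6] | order so far=[1, 5, 3]
  pop 6: indeg[0]->1; indeg[2]->0 | ready=[2] | order so far=[1, 5, 3, 6]
  pop 2: indeg[0]->0; indeg[4]->1 | ready=[0] | order so far=[1, 5, 3, 6, 2]
  pop 0: indeg[4]->0 | ready=[4] | order so far=[1, 5, 3, 6, 2, 0]
  pop 4: no out-edges | ready=[] | order so far=[1, 5, 3, 6, 2, 0, 4]
New canonical toposort: [1, 5, 3, 6, 2, 0, 4]
Compare positions:
  Node 0: index 5 -> 5 (same)
  Node 1: index 0 -> 0 (same)
  Node 2: index 4 -> 4 (same)
  Node 3: index 1 -> 2 (moved)
  Node 4: index 6 -> 6 (same)
  Node 5: index 2 -> 1 (moved)
  Node 6: index 3 -> 3 (same)
Nodes that changed position: 3 5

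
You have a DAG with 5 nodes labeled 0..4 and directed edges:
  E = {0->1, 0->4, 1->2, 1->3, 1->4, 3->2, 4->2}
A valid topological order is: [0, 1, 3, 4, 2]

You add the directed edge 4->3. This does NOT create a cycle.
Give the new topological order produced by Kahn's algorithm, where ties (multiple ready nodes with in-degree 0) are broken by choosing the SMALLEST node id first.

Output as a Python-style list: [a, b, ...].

Old toposort: [0, 1, 3, 4, 2]
Added edge: 4->3
Position of 4 (3) > position of 3 (2). Must reorder: 4 must now come before 3.
Run Kahn's algorithm (break ties by smallest node id):
  initial in-degrees: [0, 1, 3, 2, 2]
  ready (indeg=0): [0]
  pop 0: indeg[1]->0; indeg[4]->1 | ready=[1] | order so far=[0]
  pop 1: indeg[2]->2; indeg[3]->1; indeg[4]->0 | ready=[4] | order so far=[0, 1]
  pop 4: indeg[2]->1; indeg[3]->0 | ready=[3] | order so far=[0, 1, 4]
  pop 3: indeg[2]->0 | ready=[2] | order so far=[0, 1, 4, 3]
  pop 2: no out-edges | ready=[] | order so far=[0, 1, 4, 3, 2]
  Result: [0, 1, 4, 3, 2]

Answer: [0, 1, 4, 3, 2]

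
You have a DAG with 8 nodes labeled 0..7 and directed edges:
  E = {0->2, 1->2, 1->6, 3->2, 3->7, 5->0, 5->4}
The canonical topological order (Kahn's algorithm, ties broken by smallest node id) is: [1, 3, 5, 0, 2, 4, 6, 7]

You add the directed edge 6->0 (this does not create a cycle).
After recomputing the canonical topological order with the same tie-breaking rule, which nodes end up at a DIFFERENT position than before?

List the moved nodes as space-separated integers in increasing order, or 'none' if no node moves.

Answer: 0 2 4 6

Derivation:
Old toposort: [1, 3, 5, 0, 2, 4, 6, 7]
Added edge 6->0
Recompute Kahn (smallest-id tiebreak):
  initial in-degrees: [2, 0, 3, 0, 1, 0, 1, 1]
  ready (indeg=0): [1, 3, 5]
  pop 1: indeg[2]->2; indeg[6]->0 | ready=[3, 5, 6] | order so far=[1]
  pop 3: indeg[2]->1; indeg[7]->0 | ready=[5, 6, 7] | order so far=[1, 3]
  pop 5: indeg[0]->1; indeg[4]->0 | ready=[4, 6, 7] | order so far=[1, 3, 5]
  pop 4: no out-edges | ready=[6, 7] | order so far=[1, 3, 5, 4]
  pop 6: indeg[0]->0 | ready=[0, 7] | order so far=[1, 3, 5, 4, 6]
  pop 0: indeg[2]->0 | ready=[2, 7] | order so far=[1, 3, 5, 4, 6, 0]
  pop 2: no out-edges | ready=[7] | order so far=[1, 3, 5, 4, 6, 0, 2]
  pop 7: no out-edges | ready=[] | order so far=[1, 3, 5, 4, 6, 0, 2, 7]
New canonical toposort: [1, 3, 5, 4, 6, 0, 2, 7]
Compare positions:
  Node 0: index 3 -> 5 (moved)
  Node 1: index 0 -> 0 (same)
  Node 2: index 4 -> 6 (moved)
  Node 3: index 1 -> 1 (same)
  Node 4: index 5 -> 3 (moved)
  Node 5: index 2 -> 2 (same)
  Node 6: index 6 -> 4 (moved)
  Node 7: index 7 -> 7 (same)
Nodes that changed position: 0 2 4 6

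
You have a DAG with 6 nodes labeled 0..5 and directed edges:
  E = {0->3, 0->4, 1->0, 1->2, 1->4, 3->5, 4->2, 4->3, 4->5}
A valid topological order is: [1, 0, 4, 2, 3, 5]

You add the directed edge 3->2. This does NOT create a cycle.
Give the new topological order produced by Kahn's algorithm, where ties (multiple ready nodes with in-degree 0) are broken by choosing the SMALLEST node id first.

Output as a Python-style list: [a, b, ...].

Old toposort: [1, 0, 4, 2, 3, 5]
Added edge: 3->2
Position of 3 (4) > position of 2 (3). Must reorder: 3 must now come before 2.
Run Kahn's algorithm (break ties by smallest node id):
  initial in-degrees: [1, 0, 3, 2, 2, 2]
  ready (indeg=0): [1]
  pop 1: indeg[0]->0; indeg[2]->2; indeg[4]->1 | ready=[0] | order so far=[1]
  pop 0: indeg[3]->1; indeg[4]->0 | ready=[4] | order so far=[1, 0]
  pop 4: indeg[2]->1; indeg[3]->0; indeg[5]->1 | ready=[3] | order so far=[1, 0, 4]
  pop 3: indeg[2]->0; indeg[5]->0 | ready=[2, 5] | order so far=[1, 0, 4, 3]
  pop 2: no out-edges | ready=[5] | order so far=[1, 0, 4, 3, 2]
  pop 5: no out-edges | ready=[] | order so far=[1, 0, 4, 3, 2, 5]
  Result: [1, 0, 4, 3, 2, 5]

Answer: [1, 0, 4, 3, 2, 5]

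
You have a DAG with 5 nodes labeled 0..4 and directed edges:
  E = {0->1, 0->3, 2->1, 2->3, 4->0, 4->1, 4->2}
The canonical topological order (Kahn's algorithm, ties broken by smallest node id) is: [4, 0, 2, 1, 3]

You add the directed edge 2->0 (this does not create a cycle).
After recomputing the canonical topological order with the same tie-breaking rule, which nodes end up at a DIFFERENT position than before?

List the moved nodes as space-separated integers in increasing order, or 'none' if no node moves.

Old toposort: [4, 0, 2, 1, 3]
Added edge 2->0
Recompute Kahn (smallest-id tiebreak):
  initial in-degrees: [2, 3, 1, 2, 0]
  ready (indeg=0): [4]
  pop 4: indeg[0]->1; indeg[1]->2; indeg[2]->0 | ready=[2] | order so far=[4]
  pop 2: indeg[0]->0; indeg[1]->1; indeg[3]->1 | ready=[0] | order so far=[4, 2]
  pop 0: indeg[1]->0; indeg[3]->0 | ready=[1, 3] | order so far=[4, 2, 0]
  pop 1: no out-edges | ready=[3] | order so far=[4, 2, 0, 1]
  pop 3: no out-edges | ready=[] | order so far=[4, 2, 0, 1, 3]
New canonical toposort: [4, 2, 0, 1, 3]
Compare positions:
  Node 0: index 1 -> 2 (moved)
  Node 1: index 3 -> 3 (same)
  Node 2: index 2 -> 1 (moved)
  Node 3: index 4 -> 4 (same)
  Node 4: index 0 -> 0 (same)
Nodes that changed position: 0 2

Answer: 0 2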